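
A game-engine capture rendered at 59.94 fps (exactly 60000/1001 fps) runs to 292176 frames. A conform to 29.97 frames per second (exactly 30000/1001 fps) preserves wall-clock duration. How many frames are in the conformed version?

146088 frames

Target frames = source frames × (target rate / source rate) = 292176 × (30000/1001)/(60000/1001) = 292176 × 1/2 = 146088.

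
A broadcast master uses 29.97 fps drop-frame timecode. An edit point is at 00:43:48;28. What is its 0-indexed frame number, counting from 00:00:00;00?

As if non-drop at 30 labels/s: (0 × 3600 + 43 × 60 + 48) × 30 + 28 = 78868.
Minute boundaries passed: 43; those not divisible by 10: 43 − 4 = 39; dropped labels = 2 × 39 = 78.
Actual frame index = 78868 − 78 = 78790.

78790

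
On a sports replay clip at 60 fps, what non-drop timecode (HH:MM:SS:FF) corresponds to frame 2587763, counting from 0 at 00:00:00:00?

11:58:49:23

2587763 ÷ 60 = 43129 full seconds, remainder 23 frames.
43129 s = 11 h 58 min 49 s.
Timecode: 11:58:49:23.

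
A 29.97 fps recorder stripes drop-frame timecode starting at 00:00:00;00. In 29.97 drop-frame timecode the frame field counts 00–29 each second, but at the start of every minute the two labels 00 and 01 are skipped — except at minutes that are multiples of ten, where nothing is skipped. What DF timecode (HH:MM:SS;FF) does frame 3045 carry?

Ten DF minutes hold 17982 frames, so frame 3045 lies in block 0 (frames 0–17981) with 3045 frames into that block.
The block's first minute is 1800 frames and the rest 1798 each; 3045 frames reaches minute 1, so 0 × 18 + 1 × 2 = 2 labels have been skipped so far.
Adding those back, label number 3045 + 2 = 3047 at 30 labels/s is 101 s + 17 f = 0 h 1 min 41 s frame 17, i.e. 00:01:41;17.

00:01:41;17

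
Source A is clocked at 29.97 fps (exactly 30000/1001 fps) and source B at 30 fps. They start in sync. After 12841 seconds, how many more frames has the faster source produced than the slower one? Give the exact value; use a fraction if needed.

385230/1001 frames

A emits 30000/1001 × 12841 = 385230000/1001 frames; B emits 30 × 12841 = 385230.
Difference = 385230/1001 frames (≈ 384.8452); B is ahead of A.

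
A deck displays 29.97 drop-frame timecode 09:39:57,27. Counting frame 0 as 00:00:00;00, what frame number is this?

As if non-drop at 30 labels/s: (9 × 3600 + 39 × 60 + 57) × 30 + 27 = 1043937.
Minute boundaries passed: 579; those not divisible by 10: 579 − 57 = 522; dropped labels = 2 × 522 = 1044.
Actual frame index = 1043937 − 1044 = 1042893.

1042893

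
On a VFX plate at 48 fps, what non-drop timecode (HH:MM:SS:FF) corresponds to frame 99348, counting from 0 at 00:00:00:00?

99348 ÷ 48 = 2069 full seconds, remainder 36 frames.
2069 s = 0 h 34 min 29 s.
Timecode: 00:34:29:36.

00:34:29:36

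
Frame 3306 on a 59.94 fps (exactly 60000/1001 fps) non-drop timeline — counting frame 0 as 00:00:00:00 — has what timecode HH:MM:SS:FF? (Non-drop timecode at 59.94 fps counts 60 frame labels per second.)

00:00:55:06

3306 ÷ 60 = 55 full seconds, remainder 6 frames.
55 s = 0 h 0 min 55 s.
Timecode: 00:00:55:06.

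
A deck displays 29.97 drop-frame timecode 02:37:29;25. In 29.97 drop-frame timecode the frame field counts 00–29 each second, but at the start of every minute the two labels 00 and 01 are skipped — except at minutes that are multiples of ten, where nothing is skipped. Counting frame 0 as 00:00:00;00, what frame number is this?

As if non-drop at 30 labels/s: (2 × 3600 + 37 × 60 + 29) × 30 + 25 = 283495.
Minute boundaries passed: 157; those not divisible by 10: 157 − 15 = 142; dropped labels = 2 × 142 = 284.
Actual frame index = 283495 − 284 = 283211.

283211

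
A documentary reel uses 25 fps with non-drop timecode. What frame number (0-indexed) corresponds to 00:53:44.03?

80603

Total seconds to the label: (0 × 3600 + 53 × 60 + 44) = 3224.
Frame index = 3224 × 25 + 3 = 80603.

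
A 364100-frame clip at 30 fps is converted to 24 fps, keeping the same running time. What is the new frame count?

291280 frames

Target frames = source frames × (target rate / source rate) = 364100 × (24)/(30) = 364100 × 4/5 = 291280.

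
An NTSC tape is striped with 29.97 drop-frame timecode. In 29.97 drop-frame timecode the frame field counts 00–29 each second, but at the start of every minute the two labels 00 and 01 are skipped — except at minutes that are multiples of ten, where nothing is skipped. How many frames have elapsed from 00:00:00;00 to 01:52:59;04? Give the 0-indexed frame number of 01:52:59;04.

Complete 10-minute blocks: 11, each 17982 frames → 197802.
Remaining 2 whole minutes in the current block: 1800 + 1 × 1798 = 3598 frames.
Within the current minute: 59 × 30 + 4 − 2 = 1772 (labels ;00/;01 skipped at this minute). Total = 197802 + 3598 + 1772 = 203172.

203172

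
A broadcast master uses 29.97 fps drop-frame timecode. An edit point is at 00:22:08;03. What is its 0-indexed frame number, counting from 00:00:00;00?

39803

As if non-drop at 30 labels/s: (0 × 3600 + 22 × 60 + 8) × 30 + 3 = 39843.
Minute boundaries passed: 22; those not divisible by 10: 22 − 2 = 20; dropped labels = 2 × 20 = 40.
Actual frame index = 39843 − 40 = 39803.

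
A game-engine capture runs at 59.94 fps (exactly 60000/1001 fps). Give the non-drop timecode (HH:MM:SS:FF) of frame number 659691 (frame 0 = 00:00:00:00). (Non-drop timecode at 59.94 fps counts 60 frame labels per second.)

659691 ÷ 60 = 10994 full seconds, remainder 51 frames.
10994 s = 3 h 3 min 14 s.
Timecode: 03:03:14:51.

03:03:14:51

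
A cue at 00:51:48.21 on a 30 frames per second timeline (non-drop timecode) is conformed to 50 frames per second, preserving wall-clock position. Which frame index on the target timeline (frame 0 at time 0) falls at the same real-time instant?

frame 155435

Source frame index: (0×3600 + 51×60 + 48) × 30 + 21 = 93261.
Real time: 93261 / (30) = 31087/10 s.
Target frame: (31087/10) × (50) = 155435.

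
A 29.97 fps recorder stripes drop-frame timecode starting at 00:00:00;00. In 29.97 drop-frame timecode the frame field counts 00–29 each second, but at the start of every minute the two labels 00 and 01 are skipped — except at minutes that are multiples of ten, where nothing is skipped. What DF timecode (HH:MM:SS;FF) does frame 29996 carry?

Ten DF minutes hold 17982 frames, so frame 29996 lies in block 1 (frames 17982–35963) with 12014 frames into that block.
The block's first minute is 1800 frames and the rest 1798 each; 12014 frames reaches minute 6, so 1 × 18 + 6 × 2 = 30 labels have been skipped so far.
Adding those back, label number 29996 + 30 = 30026 at 30 labels/s is 1000 s + 26 f = 0 h 16 min 40 s frame 26, i.e. 00:16:40;26.

00:16:40;26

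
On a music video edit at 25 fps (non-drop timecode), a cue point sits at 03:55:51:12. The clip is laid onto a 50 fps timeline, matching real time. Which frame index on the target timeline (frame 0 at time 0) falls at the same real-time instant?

frame 707574

Source frame index: (3×3600 + 55×60 + 51) × 25 + 12 = 353787.
Real time: 353787 / (25) = 353787/25 s.
Target frame: (353787/25) × (50) = 707574.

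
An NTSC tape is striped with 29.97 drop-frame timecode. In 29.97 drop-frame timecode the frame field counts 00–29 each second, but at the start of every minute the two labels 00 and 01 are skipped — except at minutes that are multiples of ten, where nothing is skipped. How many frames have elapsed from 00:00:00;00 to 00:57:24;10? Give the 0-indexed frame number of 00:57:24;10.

103226

As if non-drop at 30 labels/s: (0 × 3600 + 57 × 60 + 24) × 30 + 10 = 103330.
Minute boundaries passed: 57; those not divisible by 10: 57 − 5 = 52; dropped labels = 2 × 52 = 104.
Actual frame index = 103330 − 104 = 103226.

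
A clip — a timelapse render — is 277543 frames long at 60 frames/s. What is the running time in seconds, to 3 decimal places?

Running time = 277543 × 1/60 = 277543/60 s ≈ 4625.717 s.

4625.717 seconds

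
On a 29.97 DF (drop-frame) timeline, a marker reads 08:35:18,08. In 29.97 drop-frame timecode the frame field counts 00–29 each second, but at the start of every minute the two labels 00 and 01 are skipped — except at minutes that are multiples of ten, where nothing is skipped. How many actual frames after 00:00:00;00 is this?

926620

As if non-drop at 30 labels/s: (8 × 3600 + 35 × 60 + 18) × 30 + 8 = 927548.
Minute boundaries passed: 515; those not divisible by 10: 515 − 51 = 464; dropped labels = 2 × 464 = 928.
Actual frame index = 927548 − 928 = 926620.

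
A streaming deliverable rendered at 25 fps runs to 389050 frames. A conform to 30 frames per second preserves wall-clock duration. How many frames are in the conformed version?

466860 frames

Target frames = source frames × (target rate / source rate) = 389050 × (30)/(25) = 389050 × 6/5 = 466860.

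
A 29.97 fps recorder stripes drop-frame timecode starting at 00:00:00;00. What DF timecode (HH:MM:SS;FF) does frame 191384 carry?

01:46:25;26

Ten DF minutes hold 17982 frames, so frame 191384 lies in block 10 (frames 179820–197801) with 11564 frames into that block.
The block's first minute is 1800 frames and the rest 1798 each; 11564 frames reaches minute 6, so 10 × 18 + 6 × 2 = 192 labels have been skipped so far.
Adding those back, label number 191384 + 192 = 191576 at 30 labels/s is 6385 s + 26 f = 1 h 46 min 25 s frame 26, i.e. 01:46:25;26.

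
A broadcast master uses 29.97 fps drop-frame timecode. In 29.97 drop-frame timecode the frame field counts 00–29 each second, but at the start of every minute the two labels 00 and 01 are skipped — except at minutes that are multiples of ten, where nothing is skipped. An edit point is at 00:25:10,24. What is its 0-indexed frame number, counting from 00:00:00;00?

45278

As if non-drop at 30 labels/s: (0 × 3600 + 25 × 60 + 10) × 30 + 24 = 45324.
Minute boundaries passed: 25; those not divisible by 10: 25 − 2 = 23; dropped labels = 2 × 23 = 46.
Actual frame index = 45324 − 46 = 45278.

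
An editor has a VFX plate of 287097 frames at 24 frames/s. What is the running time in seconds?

Running time = 287097 / (24) = 11962.375 s.

11962.375 seconds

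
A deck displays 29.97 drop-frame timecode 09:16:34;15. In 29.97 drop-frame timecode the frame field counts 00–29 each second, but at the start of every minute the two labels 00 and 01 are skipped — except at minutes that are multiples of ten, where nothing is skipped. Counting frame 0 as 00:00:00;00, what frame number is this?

1000833

As if non-drop at 30 labels/s: (9 × 3600 + 16 × 60 + 34) × 30 + 15 = 1001835.
Minute boundaries passed: 556; those not divisible by 10: 556 − 55 = 501; dropped labels = 2 × 501 = 1002.
Actual frame index = 1001835 − 1002 = 1000833.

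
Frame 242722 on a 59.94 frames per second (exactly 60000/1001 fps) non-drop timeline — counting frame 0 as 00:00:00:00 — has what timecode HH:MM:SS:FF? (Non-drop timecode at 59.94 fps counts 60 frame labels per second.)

242722 ÷ 60 = 4045 full seconds, remainder 22 frames.
4045 s = 1 h 7 min 25 s.
Timecode: 01:07:25:22.

01:07:25:22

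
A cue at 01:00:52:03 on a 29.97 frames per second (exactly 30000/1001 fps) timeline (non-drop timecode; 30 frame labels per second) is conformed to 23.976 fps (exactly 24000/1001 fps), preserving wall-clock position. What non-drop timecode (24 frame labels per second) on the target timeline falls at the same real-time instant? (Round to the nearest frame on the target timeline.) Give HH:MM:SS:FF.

01:00:52:02

Source frame index: (1×3600 + 0×60 + 52) × 30 + 3 = 109563.
Real time: 109563 / (30000/1001) = 36557521/10000 s.
Target frame: (36557521/10000) × (24000/1001) = 438252/5 ≈ 87650.400 → 87650.
At 24 labels/s: frame 87650 → 01:00:52:02.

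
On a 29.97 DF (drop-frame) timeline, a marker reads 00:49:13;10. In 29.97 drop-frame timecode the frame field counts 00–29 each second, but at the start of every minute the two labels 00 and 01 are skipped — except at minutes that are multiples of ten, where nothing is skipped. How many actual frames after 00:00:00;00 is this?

As if non-drop at 30 labels/s: (0 × 3600 + 49 × 60 + 13) × 30 + 10 = 88600.
Minute boundaries passed: 49; those not divisible by 10: 49 − 4 = 45; dropped labels = 2 × 45 = 90.
Actual frame index = 88600 − 90 = 88510.

88510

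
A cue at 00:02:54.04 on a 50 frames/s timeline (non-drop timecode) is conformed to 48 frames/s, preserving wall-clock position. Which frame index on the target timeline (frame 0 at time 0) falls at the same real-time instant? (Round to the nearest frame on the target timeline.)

frame 8356

Source frame index: (0×3600 + 2×60 + 54) × 50 + 4 = 8704.
Real time: 8704 / (50) = 4352/25 s.
Target frame: (4352/25) × (48) = 208896/25 ≈ 8355.840 → 8356.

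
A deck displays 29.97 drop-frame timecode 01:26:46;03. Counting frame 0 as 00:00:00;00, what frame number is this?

156027

Complete 10-minute blocks: 8, each 17982 frames → 143856.
Remaining 6 whole minutes in the current block: 1800 + 5 × 1798 = 10790 frames.
Within the current minute: 46 × 30 + 3 − 2 = 1381 (labels ;00/;01 skipped at this minute). Total = 143856 + 10790 + 1381 = 156027.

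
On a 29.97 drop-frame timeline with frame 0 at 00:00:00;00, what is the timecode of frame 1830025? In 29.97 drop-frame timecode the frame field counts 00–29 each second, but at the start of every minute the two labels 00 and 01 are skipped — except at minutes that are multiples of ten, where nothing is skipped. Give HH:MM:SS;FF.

Each 10-minute DF block holds 10 × 60 × 30 − 9 × 2 = 17982 frames. 1830025 ÷ 17982 → 101 full blocks, remainder 13843.
Within the partial block the first minute is 1800 frames and each further minute 1798, so 7 further minute boundaries passed. Total skipped labels = 18 × 101 + 2 × 7 = 1832.
Non-drop label index = 1830025 + 1832 = 1831857; at 30 labels/s that is 16:57:41:27, i.e. DF 16:57:41;27.

16:57:41;27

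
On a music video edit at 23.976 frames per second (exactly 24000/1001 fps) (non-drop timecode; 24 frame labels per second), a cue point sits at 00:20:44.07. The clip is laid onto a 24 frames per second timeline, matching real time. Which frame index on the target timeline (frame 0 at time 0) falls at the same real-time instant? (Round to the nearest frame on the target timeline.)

frame 29893

Source frame index: (0×3600 + 20×60 + 44) × 24 + 7 = 29863.
Real time: 29863 / (24000/1001) = 29892863/24000 s.
Target frame: (29892863/24000) × (24) = 29892863/1000 ≈ 29892.863 → 29893.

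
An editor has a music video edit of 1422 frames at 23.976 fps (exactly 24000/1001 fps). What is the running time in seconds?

Running time = 1422 / (24000/1001) = 59.30925 s.

59.30925 seconds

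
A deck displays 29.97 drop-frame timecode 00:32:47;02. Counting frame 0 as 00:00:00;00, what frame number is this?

58954

As if non-drop at 30 labels/s: (0 × 3600 + 32 × 60 + 47) × 30 + 2 = 59012.
Minute boundaries passed: 32; those not divisible by 10: 32 − 3 = 29; dropped labels = 2 × 29 = 58.
Actual frame index = 59012 − 58 = 58954.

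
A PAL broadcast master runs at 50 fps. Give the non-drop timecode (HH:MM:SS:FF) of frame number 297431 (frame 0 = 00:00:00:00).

01:39:08:31

297431 ÷ 50 = 5948 full seconds, remainder 31 frames.
5948 s = 1 h 39 min 8 s.
Timecode: 01:39:08:31.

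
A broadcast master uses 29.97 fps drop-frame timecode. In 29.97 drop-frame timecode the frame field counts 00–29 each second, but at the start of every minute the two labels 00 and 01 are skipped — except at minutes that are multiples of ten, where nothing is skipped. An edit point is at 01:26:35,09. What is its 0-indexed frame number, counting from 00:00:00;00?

As if non-drop at 30 labels/s: (1 × 3600 + 26 × 60 + 35) × 30 + 9 = 155859.
Minute boundaries passed: 86; those not divisible by 10: 86 − 8 = 78; dropped labels = 2 × 78 = 156.
Actual frame index = 155859 − 156 = 155703.

155703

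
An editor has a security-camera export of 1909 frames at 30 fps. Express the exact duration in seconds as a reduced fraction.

Running time = 1909 ÷ (30) = 1909 × 1/30 = 1909/30 s.

1909/30 seconds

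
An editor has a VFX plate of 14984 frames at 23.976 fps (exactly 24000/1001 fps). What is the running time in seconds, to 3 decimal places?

Running time = 14984 × 1001/24000 = 1874873/3000 s ≈ 624.958 s.

624.958 seconds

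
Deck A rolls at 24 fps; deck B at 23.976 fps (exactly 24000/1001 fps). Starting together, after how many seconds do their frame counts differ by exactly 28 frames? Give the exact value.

7007/6 seconds

The gap grows by |24000/1001 − 24| = 24/1001 frames per second.
Time for a 28-frame gap: 28 ÷ (24/1001) = 7007/6 s.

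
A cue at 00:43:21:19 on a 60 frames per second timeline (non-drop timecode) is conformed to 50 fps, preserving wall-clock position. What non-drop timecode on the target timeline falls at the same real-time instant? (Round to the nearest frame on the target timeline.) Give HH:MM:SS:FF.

00:43:21:16

Source frame index: (0×3600 + 43×60 + 21) × 60 + 19 = 156079.
Real time: 156079 / (60) = 156079/60 s.
Target frame: (156079/60) × (50) = 780395/6 ≈ 130065.833 → 130066.
At 50 labels/s: frame 130066 → 00:43:21:16.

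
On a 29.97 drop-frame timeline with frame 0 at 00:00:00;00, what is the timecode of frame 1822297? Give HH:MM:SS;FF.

16:53:24;01

Ten DF minutes hold 17982 frames, so frame 1822297 lies in block 101 (frames 1816182–1834163) with 6115 frames into that block.
The block's first minute is 1800 frames and the rest 1798 each; 6115 frames reaches minute 3, so 101 × 18 + 3 × 2 = 1824 labels have been skipped so far.
Adding those back, label number 1822297 + 1824 = 1824121 at 30 labels/s is 60804 s + 1 f = 16 h 53 min 24 s frame 1, i.e. 16:53:24;01.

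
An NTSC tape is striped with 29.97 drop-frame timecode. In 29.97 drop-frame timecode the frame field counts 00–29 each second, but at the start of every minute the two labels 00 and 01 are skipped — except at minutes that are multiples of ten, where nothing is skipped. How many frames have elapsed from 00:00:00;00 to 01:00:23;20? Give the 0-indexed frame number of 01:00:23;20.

108602

As if non-drop at 30 labels/s: (1 × 3600 + 0 × 60 + 23) × 30 + 20 = 108710.
Minute boundaries passed: 60; those not divisible by 10: 60 − 6 = 54; dropped labels = 2 × 54 = 108.
Actual frame index = 108710 − 108 = 108602.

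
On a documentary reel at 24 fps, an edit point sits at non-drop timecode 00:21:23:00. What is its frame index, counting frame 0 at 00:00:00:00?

Total seconds to the label: (0 × 3600 + 21 × 60 + 23) = 1283.
Frame index = 1283 × 24 + 0 = 30792.

frame 30792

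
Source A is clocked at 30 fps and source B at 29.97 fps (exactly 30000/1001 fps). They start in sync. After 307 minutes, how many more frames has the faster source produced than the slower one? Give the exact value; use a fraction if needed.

552600/1001 frames

307 min = 18420 s.
A emits 30 × 18420 = 552600 frames; B emits 30000/1001 × 18420 = 552600000/1001.
Difference = 552600/1001 frames (≈ 552.0480); B is behind A.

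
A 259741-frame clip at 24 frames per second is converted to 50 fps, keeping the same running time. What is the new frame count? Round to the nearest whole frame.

Frames at target rate = 259741 × (50) / (24) = 6493525/12 ≈ 541127.083.
Nearest whole frame: 541127.

541127 frames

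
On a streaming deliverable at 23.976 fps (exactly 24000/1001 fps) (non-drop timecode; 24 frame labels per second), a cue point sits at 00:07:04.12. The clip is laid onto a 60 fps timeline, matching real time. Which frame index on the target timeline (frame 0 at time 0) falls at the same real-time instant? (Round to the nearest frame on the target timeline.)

Source frame index: (0×3600 + 7×60 + 4) × 24 + 12 = 10188.
Real time: 10188 / (24000/1001) = 849849/2000 s.
Target frame: (849849/2000) × (60) = 2549547/100 ≈ 25495.470 → 25495.

frame 25495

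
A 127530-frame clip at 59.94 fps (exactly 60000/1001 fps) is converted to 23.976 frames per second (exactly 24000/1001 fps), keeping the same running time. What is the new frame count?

51012 frames

Target frames = source frames × (target rate / source rate) = 127530 × (24000/1001)/(60000/1001) = 127530 × 2/5 = 51012.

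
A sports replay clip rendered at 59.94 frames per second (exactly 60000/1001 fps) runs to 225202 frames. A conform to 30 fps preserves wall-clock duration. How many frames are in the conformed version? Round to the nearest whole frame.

112714 frames

Frames at target rate = 225202 × (30) / (60000/1001) = 112713601/1000 ≈ 112713.601.
Nearest whole frame: 112714.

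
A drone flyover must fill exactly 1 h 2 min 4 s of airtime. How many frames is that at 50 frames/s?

1 h 2 min 4 s = 3724 s.
Frames = 3724 × 50 = 186200.

186200 frames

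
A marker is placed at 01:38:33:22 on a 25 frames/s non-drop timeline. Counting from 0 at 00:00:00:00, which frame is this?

Total seconds to the label: (1 × 3600 + 38 × 60 + 33) = 5913.
Frame index = 5913 × 25 + 22 = 147847.

frame 147847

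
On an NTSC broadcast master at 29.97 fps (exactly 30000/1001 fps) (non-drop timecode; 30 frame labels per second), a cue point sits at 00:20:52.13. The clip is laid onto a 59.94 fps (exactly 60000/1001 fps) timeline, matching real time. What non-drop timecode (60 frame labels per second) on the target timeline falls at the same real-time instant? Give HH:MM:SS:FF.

Source frame index: (0×3600 + 20×60 + 52) × 30 + 13 = 37573.
Real time: 37573 / (30000/1001) = 37610573/30000 s.
Target frame: (37610573/30000) × (60000/1001) = 75146.
At 60 labels/s: frame 75146 → 00:20:52:26.

00:20:52:26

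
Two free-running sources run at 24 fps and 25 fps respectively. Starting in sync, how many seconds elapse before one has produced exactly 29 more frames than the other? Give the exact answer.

The gap grows by |25 − 24| = 1 frame per second.
Time for a 29-frame gap: 29 ÷ (1) = 29 s.

29 seconds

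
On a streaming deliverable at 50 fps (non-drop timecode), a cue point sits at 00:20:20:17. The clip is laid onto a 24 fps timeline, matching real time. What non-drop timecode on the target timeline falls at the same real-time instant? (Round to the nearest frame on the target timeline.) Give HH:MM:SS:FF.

Source frame index: (0×3600 + 20×60 + 20) × 50 + 17 = 61017.
Real time: 61017 / (50) = 61017/50 s.
Target frame: (61017/50) × (24) = 732204/25 ≈ 29288.160 → 29288.
At 24 labels/s: frame 29288 → 00:20:20:08.

00:20:20:08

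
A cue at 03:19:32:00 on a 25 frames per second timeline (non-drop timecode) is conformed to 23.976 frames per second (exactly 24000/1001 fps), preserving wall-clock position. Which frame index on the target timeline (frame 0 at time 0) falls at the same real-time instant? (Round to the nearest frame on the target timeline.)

frame 287041

Source frame index: (3×3600 + 19×60 + 32) × 25 + 0 = 299300.
Real time: 299300 / (25) = 11972 s.
Target frame: (11972) × (24000/1001) = 287328000/1001 ≈ 287040.959 → 287041.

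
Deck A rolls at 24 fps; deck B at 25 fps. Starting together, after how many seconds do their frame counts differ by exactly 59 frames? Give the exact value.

The gap grows by |25 − 24| = 1 frame per second.
Time for a 59-frame gap: 59 ÷ (1) = 59 s.

59 seconds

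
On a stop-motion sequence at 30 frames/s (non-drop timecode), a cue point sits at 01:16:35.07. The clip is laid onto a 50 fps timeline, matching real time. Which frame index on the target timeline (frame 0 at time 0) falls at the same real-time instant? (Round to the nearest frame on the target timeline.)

Source frame index: (1×3600 + 16×60 + 35) × 30 + 7 = 137857.
Real time: 137857 / (30) = 137857/30 s.
Target frame: (137857/30) × (50) = 689285/3 ≈ 229761.667 → 229762.

frame 229762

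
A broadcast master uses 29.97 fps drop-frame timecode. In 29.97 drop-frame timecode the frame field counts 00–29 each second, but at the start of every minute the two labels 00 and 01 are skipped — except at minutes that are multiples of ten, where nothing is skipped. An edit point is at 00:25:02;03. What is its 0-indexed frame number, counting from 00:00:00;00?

45017

As if non-drop at 30 labels/s: (0 × 3600 + 25 × 60 + 2) × 30 + 3 = 45063.
Minute boundaries passed: 25; those not divisible by 10: 25 − 2 = 23; dropped labels = 2 × 23 = 46.
Actual frame index = 45063 − 46 = 45017.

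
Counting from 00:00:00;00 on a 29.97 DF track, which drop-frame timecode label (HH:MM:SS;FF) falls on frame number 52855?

Each 10-minute DF block holds 10 × 60 × 30 − 9 × 2 = 17982 frames. 52855 ÷ 17982 → 2 full blocks, remainder 16891.
Within the partial block the first minute is 1800 frames and each further minute 1798, so 9 further minute boundaries passed. Total skipped labels = 18 × 2 + 2 × 9 = 54.
Non-drop label index = 52855 + 54 = 52909; at 30 labels/s that is 00:29:23:19, i.e. DF 00:29:23;19.

00:29:23;19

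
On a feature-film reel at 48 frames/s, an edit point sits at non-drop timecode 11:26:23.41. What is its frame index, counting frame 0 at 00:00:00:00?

1976825

Total seconds to the label: (11 × 3600 + 26 × 60 + 23) = 41183.
Frame index = 41183 × 48 + 41 = 1976825.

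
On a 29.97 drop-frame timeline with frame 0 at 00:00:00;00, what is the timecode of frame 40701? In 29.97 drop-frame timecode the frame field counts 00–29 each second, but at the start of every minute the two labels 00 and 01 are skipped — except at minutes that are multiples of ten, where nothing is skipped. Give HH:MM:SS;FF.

Ten DF minutes hold 17982 frames, so frame 40701 lies in block 2 (frames 35964–53945) with 4737 frames into that block.
The block's first minute is 1800 frames and the rest 1798 each; 4737 frames reaches minute 2, so 2 × 18 + 2 × 2 = 40 labels have been skipped so far.
Adding those back, label number 40701 + 40 = 40741 at 30 labels/s is 1358 s + 1 f = 0 h 22 min 38 s frame 1, i.e. 00:22:38;01.

00:22:38;01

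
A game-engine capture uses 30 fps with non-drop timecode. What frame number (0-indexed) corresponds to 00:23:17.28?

Total seconds to the label: (0 × 3600 + 23 × 60 + 17) = 1397.
Frame index = 1397 × 30 + 28 = 41938.

frame 41938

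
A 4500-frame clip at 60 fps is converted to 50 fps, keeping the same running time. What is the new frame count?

Target frames = source frames × (target rate / source rate) = 4500 × (50)/(60) = 4500 × 5/6 = 3750.

3750 frames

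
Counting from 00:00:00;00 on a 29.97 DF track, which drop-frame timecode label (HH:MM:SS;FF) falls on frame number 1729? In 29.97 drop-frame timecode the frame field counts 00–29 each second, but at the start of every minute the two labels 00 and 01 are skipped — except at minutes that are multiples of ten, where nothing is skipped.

Ten DF minutes hold 17982 frames, so frame 1729 lies in block 0 (frames 0–17981) with 1729 frames into that block.
The block's first minute is 1800 frames and the rest 1798 each; 1729 frames reaches minute 0, so 0 × 18 + 0 × 2 = 0 labels have been skipped so far.
Adding those back, label number 1729 + 0 = 1729 at 30 labels/s is 57 s + 19 f = 0 h 0 min 57 s frame 19, i.e. 00:00:57;19.

00:00:57;19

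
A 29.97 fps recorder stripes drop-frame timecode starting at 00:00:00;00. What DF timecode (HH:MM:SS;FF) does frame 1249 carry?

Each 10-minute DF block holds 10 × 60 × 30 − 9 × 2 = 17982 frames. 1249 ÷ 17982 → 0 full blocks, remainder 1249.
Within the partial block the first minute is 1800 frames and each further minute 1798, so 0 further minute boundaries passed. Total skipped labels = 18 × 0 + 2 × 0 = 0.
Non-drop label index = 1249 + 0 = 1249; at 30 labels/s that is 00:00:41:19, i.e. DF 00:00:41;19.

00:00:41;19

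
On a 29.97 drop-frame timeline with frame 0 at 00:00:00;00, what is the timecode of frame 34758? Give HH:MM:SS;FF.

00:19:19;24

Ten DF minutes hold 17982 frames, so frame 34758 lies in block 1 (frames 17982–35963) with 16776 frames into that block.
The block's first minute is 1800 frames and the rest 1798 each; 16776 frames reaches minute 9, so 1 × 18 + 9 × 2 = 36 labels have been skipped so far.
Adding those back, label number 34758 + 36 = 34794 at 30 labels/s is 1159 s + 24 f = 0 h 19 min 19 s frame 24, i.e. 00:19:19;24.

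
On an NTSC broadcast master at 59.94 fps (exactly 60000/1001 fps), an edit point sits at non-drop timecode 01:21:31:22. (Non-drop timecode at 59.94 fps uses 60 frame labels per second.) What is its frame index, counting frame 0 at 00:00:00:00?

293482

Total seconds to the label: (1 × 3600 + 21 × 60 + 31) = 4891.
Frame index = 4891 × 60 + 22 = 293482.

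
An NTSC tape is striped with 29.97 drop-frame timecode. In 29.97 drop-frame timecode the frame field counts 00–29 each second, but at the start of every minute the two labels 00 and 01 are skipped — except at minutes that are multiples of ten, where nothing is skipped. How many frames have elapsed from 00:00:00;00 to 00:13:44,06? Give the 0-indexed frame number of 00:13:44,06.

Complete 10-minute blocks: 1, each 17982 frames → 17982.
Remaining 3 whole minutes in the current block: 1800 + 2 × 1798 = 5396 frames.
Within the current minute: 44 × 30 + 6 − 2 = 1324 (labels ;00/;01 skipped at this minute). Total = 17982 + 5396 + 1324 = 24702.

24702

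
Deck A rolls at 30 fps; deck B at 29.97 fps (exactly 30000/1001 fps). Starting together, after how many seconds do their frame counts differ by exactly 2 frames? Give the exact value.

1001/15 seconds

The gap grows by |30000/1001 − 30| = 30/1001 frames per second.
Time for a 2-frame gap: 2 ÷ (30/1001) = 1001/15 s.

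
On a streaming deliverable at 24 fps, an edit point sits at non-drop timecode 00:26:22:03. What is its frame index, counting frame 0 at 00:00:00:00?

frame 37971

Total seconds to the label: (0 × 3600 + 26 × 60 + 22) = 1582.
Frame index = 1582 × 24 + 3 = 37971.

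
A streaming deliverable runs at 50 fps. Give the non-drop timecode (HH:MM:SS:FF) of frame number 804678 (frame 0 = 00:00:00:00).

04:28:13:28

804678 ÷ 50 = 16093 full seconds, remainder 28 frames.
16093 s = 4 h 28 min 13 s.
Timecode: 04:28:13:28.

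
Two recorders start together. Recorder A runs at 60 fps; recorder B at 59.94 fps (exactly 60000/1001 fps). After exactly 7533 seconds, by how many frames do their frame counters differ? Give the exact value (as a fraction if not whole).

451980/1001 frames

A emits 60 × 7533 = 451980 frames; B emits 60000/1001 × 7533 = 451980000/1001.
Difference = 451980/1001 frames (≈ 451.5285); B is behind A.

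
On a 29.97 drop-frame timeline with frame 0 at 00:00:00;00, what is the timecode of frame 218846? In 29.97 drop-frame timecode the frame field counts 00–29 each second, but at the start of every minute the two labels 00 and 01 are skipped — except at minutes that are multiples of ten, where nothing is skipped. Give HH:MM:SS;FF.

Each 10-minute DF block holds 10 × 60 × 30 − 9 × 2 = 17982 frames. 218846 ÷ 17982 → 12 full blocks, remainder 3062.
Within the partial block the first minute is 1800 frames and each further minute 1798, so 1 further minute boundary passed. Total skipped labels = 18 × 12 + 2 × 1 = 218.
Non-drop label index = 218846 + 218 = 219064; at 30 labels/s that is 02:01:42:04, i.e. DF 02:01:42;04.

02:01:42;04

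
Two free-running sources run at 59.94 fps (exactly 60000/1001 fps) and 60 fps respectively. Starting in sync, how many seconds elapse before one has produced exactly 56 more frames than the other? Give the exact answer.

14014/15 seconds

The gap grows by |60 − 60000/1001| = 60/1001 frames per second.
Time for a 56-frame gap: 56 ÷ (60/1001) = 14014/15 s.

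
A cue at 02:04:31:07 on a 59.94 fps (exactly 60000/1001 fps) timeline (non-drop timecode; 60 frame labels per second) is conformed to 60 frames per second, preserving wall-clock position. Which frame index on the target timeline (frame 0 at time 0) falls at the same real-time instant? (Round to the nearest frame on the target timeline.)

frame 448715

Source frame index: (2×3600 + 4×60 + 31) × 60 + 7 = 448267.
Real time: 448267 / (60000/1001) = 448715267/60000 s.
Target frame: (448715267/60000) × (60) = 448715267/1000 ≈ 448715.267 → 448715.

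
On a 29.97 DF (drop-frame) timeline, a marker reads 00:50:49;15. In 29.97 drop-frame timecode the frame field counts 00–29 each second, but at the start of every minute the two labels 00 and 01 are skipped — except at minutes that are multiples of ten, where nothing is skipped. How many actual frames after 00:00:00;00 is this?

91395

As if non-drop at 30 labels/s: (0 × 3600 + 50 × 60 + 49) × 30 + 15 = 91485.
Minute boundaries passed: 50; those not divisible by 10: 50 − 5 = 45; dropped labels = 2 × 45 = 90.
Actual frame index = 91485 − 90 = 91395.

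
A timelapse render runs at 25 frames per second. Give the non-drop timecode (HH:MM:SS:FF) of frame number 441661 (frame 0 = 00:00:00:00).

441661 ÷ 25 = 17666 full seconds, remainder 11 frames.
17666 s = 4 h 54 min 26 s.
Timecode: 04:54:26:11.

04:54:26:11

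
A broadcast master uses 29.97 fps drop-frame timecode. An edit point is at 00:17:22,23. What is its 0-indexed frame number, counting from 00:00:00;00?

31251

Complete 10-minute blocks: 1, each 17982 frames → 17982.
Remaining 7 whole minutes in the current block: 1800 + 6 × 1798 = 12588 frames.
Within the current minute: 22 × 30 + 23 − 2 = 681 (labels ;00/;01 skipped at this minute). Total = 17982 + 12588 + 681 = 31251.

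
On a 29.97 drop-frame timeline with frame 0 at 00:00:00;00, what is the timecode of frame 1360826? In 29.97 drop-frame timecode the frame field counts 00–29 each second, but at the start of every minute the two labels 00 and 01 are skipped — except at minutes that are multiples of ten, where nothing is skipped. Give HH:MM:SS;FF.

Each 10-minute DF block holds 10 × 60 × 30 − 9 × 2 = 17982 frames. 1360826 ÷ 17982 → 75 full blocks, remainder 12176.
Within the partial block the first minute is 1800 frames and each further minute 1798, so 6 further minute boundaries passed. Total skipped labels = 18 × 75 + 2 × 6 = 1362.
Non-drop label index = 1360826 + 1362 = 1362188; at 30 labels/s that is 12:36:46:08, i.e. DF 12:36:46;08.

12:36:46;08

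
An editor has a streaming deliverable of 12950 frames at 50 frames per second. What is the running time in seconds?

Running time = 12950 / (50) = 259 s.

259 seconds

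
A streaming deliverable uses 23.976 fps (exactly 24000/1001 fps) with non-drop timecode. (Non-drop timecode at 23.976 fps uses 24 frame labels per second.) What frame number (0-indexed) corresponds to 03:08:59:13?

272149

Total seconds to the label: (3 × 3600 + 8 × 60 + 59) = 11339.
Frame index = 11339 × 24 + 13 = 272149.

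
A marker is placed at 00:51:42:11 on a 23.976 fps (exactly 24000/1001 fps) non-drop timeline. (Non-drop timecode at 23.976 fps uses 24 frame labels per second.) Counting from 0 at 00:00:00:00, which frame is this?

74459

Total seconds to the label: (0 × 3600 + 51 × 60 + 42) = 3102.
Frame index = 3102 × 24 + 11 = 74459.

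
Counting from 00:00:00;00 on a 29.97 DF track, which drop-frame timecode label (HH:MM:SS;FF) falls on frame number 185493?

01:43:09;09

Ten DF minutes hold 17982 frames, so frame 185493 lies in block 10 (frames 179820–197801) with 5673 frames into that block.
The block's first minute is 1800 frames and the rest 1798 each; 5673 frames reaches minute 3, so 10 × 18 + 3 × 2 = 186 labels have been skipped so far.
Adding those back, label number 185493 + 186 = 185679 at 30 labels/s is 6189 s + 9 f = 1 h 43 min 9 s frame 9, i.e. 01:43:09;09.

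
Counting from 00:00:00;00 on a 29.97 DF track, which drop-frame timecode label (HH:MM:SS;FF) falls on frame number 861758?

07:59:14;02

Each 10-minute DF block holds 10 × 60 × 30 − 9 × 2 = 17982 frames. 861758 ÷ 17982 → 47 full blocks, remainder 16604.
Within the partial block the first minute is 1800 frames and each further minute 1798, so 9 further minute boundaries passed. Total skipped labels = 18 × 47 + 2 × 9 = 864.
Non-drop label index = 861758 + 864 = 862622; at 30 labels/s that is 07:59:14:02, i.e. DF 07:59:14;02.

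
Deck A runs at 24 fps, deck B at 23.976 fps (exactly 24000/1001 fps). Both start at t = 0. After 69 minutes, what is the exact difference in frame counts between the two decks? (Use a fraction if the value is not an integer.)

69 min = 4140 s.
A emits 24 × 4140 = 99360 frames; B emits 24000/1001 × 4140 = 99360000/1001.
Difference = 99360/1001 frames (≈ 99.2607); B is behind A.

99360/1001 frames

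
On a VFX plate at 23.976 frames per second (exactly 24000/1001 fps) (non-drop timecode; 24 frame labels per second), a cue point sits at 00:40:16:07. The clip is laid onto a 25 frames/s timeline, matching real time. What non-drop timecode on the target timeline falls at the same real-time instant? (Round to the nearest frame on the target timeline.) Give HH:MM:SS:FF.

Source frame index: (0×3600 + 40×60 + 16) × 24 + 7 = 57991.
Real time: 57991 / (24000/1001) = 58048991/24000 s.
Target frame: (58048991/24000) × (25) = 58048991/960 ≈ 60467.699 → 60468.
At 25 labels/s: frame 60468 → 00:40:18:18.

00:40:18:18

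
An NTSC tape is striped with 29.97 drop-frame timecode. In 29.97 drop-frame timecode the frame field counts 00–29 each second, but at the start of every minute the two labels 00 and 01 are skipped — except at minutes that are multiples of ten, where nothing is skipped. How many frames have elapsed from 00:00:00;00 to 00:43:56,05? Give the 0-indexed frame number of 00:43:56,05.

As if non-drop at 30 labels/s: (0 × 3600 + 43 × 60 + 56) × 30 + 5 = 79085.
Minute boundaries passed: 43; those not divisible by 10: 43 − 4 = 39; dropped labels = 2 × 39 = 78.
Actual frame index = 79085 − 78 = 79007.

79007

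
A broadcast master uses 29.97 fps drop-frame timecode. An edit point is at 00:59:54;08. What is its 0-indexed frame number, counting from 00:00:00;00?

107720

As if non-drop at 30 labels/s: (0 × 3600 + 59 × 60 + 54) × 30 + 8 = 107828.
Minute boundaries passed: 59; those not divisible by 10: 59 − 5 = 54; dropped labels = 2 × 54 = 108.
Actual frame index = 107828 − 108 = 107720.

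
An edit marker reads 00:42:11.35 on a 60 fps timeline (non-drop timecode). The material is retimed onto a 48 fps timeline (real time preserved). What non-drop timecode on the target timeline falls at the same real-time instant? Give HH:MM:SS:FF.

00:42:11:28

Source frame index: (0×3600 + 42×60 + 11) × 60 + 35 = 151895.
Real time: 151895 / (60) = 30379/12 s.
Target frame: (30379/12) × (48) = 121516.
At 48 labels/s: frame 121516 → 00:42:11:28.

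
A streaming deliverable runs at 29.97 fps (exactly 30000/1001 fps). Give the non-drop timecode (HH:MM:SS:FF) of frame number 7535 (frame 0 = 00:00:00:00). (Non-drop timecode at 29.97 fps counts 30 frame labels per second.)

00:04:11:05

7535 ÷ 30 = 251 full seconds, remainder 5 frames.
251 s = 0 h 4 min 11 s.
Timecode: 00:04:11:05.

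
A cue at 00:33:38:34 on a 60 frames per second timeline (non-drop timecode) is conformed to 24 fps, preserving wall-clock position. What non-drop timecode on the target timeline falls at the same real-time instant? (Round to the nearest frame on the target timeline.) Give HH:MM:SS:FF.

00:33:38:14

Source frame index: (0×3600 + 33×60 + 38) × 60 + 34 = 121114.
Real time: 121114 / (60) = 60557/30 s.
Target frame: (60557/30) × (24) = 242228/5 ≈ 48445.600 → 48446.
At 24 labels/s: frame 48446 → 00:33:38:14.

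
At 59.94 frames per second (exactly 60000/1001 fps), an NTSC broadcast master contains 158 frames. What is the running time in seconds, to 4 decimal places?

2.6360 seconds

Running time = 158 × 1001/60000 = 79079/30000 s ≈ 2.6360 s.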